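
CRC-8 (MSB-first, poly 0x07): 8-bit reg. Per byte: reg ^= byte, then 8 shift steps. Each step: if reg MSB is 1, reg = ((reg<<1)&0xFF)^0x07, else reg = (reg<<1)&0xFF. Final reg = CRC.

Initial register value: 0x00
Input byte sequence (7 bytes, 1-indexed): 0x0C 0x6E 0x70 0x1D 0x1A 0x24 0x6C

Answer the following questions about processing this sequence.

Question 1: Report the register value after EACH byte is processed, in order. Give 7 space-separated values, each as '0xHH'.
0x24 0xF1 0x8E 0xF0 0x98 0x3D 0xB0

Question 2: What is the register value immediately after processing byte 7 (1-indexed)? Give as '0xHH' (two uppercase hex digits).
After byte 1 (0x0C): reg=0x24
After byte 2 (0x6E): reg=0xF1
After byte 3 (0x70): reg=0x8E
After byte 4 (0x1D): reg=0xF0
After byte 5 (0x1A): reg=0x98
After byte 6 (0x24): reg=0x3D
After byte 7 (0x6C): reg=0xB0

Answer: 0xB0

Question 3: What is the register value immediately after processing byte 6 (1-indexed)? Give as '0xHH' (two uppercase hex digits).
After byte 1 (0x0C): reg=0x24
After byte 2 (0x6E): reg=0xF1
After byte 3 (0x70): reg=0x8E
After byte 4 (0x1D): reg=0xF0
After byte 5 (0x1A): reg=0x98
After byte 6 (0x24): reg=0x3D

Answer: 0x3D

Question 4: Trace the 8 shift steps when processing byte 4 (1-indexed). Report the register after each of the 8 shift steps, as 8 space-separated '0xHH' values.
Answer: 0x21 0x42 0x84 0x0F 0x1E 0x3C 0x78 0xF0

Derivation:
After byte 1 (0x0C): reg=0x24
After byte 2 (0x6E): reg=0xF1
After byte 3 (0x70): reg=0x8E
Register before byte 4: 0x8E
After XOR with byte 0x1D: 0x93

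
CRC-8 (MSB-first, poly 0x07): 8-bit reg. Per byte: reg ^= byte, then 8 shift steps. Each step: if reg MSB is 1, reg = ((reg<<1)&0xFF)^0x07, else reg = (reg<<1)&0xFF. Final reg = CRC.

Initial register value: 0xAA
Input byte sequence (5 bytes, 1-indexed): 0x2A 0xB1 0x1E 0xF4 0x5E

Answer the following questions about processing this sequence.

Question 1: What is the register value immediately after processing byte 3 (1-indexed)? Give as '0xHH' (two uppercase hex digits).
After byte 1 (0x2A): reg=0x89
After byte 2 (0xB1): reg=0xA8
After byte 3 (0x1E): reg=0x0B

Answer: 0x0B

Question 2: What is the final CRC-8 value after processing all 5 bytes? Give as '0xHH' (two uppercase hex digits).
After byte 1 (0x2A): reg=0x89
After byte 2 (0xB1): reg=0xA8
After byte 3 (0x1E): reg=0x0B
After byte 4 (0xF4): reg=0xF3
After byte 5 (0x5E): reg=0x4A

Answer: 0x4A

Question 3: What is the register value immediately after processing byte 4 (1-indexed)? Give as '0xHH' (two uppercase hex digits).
Answer: 0xF3

Derivation:
After byte 1 (0x2A): reg=0x89
After byte 2 (0xB1): reg=0xA8
After byte 3 (0x1E): reg=0x0B
After byte 4 (0xF4): reg=0xF3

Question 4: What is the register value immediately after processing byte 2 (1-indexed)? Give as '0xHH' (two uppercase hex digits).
Answer: 0xA8

Derivation:
After byte 1 (0x2A): reg=0x89
After byte 2 (0xB1): reg=0xA8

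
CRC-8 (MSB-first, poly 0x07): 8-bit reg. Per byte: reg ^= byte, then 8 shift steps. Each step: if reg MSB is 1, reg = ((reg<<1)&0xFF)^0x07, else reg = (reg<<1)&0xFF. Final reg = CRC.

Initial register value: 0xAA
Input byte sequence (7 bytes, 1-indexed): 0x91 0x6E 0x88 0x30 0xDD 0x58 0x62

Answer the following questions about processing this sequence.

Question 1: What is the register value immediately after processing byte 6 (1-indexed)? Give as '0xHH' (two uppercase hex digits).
Answer: 0xD3

Derivation:
After byte 1 (0x91): reg=0xA1
After byte 2 (0x6E): reg=0x63
After byte 3 (0x88): reg=0x9F
After byte 4 (0x30): reg=0x44
After byte 5 (0xDD): reg=0xC6
After byte 6 (0x58): reg=0xD3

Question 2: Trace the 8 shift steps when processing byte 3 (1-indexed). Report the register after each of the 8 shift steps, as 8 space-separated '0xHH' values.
After byte 1 (0x91): reg=0xA1
After byte 2 (0x6E): reg=0x63
Register before byte 3: 0x63
After XOR with byte 0x88: 0xEB

Answer: 0xD1 0xA5 0x4D 0x9A 0x33 0x66 0xCC 0x9F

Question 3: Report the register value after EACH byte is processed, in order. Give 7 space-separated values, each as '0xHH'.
0xA1 0x63 0x9F 0x44 0xC6 0xD3 0x1E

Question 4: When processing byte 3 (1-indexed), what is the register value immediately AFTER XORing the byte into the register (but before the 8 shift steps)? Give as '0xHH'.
Answer: 0xEB

Derivation:
Register before byte 3: 0x63
Byte 3: 0x88
0x63 XOR 0x88 = 0xEB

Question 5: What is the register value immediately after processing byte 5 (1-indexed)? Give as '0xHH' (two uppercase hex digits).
After byte 1 (0x91): reg=0xA1
After byte 2 (0x6E): reg=0x63
After byte 3 (0x88): reg=0x9F
After byte 4 (0x30): reg=0x44
After byte 5 (0xDD): reg=0xC6

Answer: 0xC6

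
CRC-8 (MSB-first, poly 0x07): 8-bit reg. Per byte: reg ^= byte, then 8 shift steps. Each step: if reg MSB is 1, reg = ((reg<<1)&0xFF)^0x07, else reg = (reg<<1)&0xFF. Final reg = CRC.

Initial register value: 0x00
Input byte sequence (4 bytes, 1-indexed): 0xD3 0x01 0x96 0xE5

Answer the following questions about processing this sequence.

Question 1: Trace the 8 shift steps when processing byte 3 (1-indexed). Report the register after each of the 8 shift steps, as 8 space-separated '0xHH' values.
Answer: 0x28 0x50 0xA0 0x47 0x8E 0x1B 0x36 0x6C

Derivation:
After byte 1 (0xD3): reg=0x37
After byte 2 (0x01): reg=0x82
Register before byte 3: 0x82
After XOR with byte 0x96: 0x14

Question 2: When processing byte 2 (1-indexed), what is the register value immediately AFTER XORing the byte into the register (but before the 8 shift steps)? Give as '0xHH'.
Answer: 0x36

Derivation:
Register before byte 2: 0x37
Byte 2: 0x01
0x37 XOR 0x01 = 0x36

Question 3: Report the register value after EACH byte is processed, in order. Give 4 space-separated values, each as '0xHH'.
0x37 0x82 0x6C 0xB6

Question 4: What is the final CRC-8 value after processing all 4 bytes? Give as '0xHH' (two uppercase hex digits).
Answer: 0xB6

Derivation:
After byte 1 (0xD3): reg=0x37
After byte 2 (0x01): reg=0x82
After byte 3 (0x96): reg=0x6C
After byte 4 (0xE5): reg=0xB6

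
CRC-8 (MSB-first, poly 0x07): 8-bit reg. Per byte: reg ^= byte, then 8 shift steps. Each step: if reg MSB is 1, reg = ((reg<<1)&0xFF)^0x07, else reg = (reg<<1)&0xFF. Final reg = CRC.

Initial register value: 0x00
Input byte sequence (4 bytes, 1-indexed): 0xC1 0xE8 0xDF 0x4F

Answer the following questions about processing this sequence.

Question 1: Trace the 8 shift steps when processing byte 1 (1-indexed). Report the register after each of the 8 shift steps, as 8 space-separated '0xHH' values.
Answer: 0x85 0x0D 0x1A 0x34 0x68 0xD0 0xA7 0x49

Derivation:
Register before byte 1: 0x00
After XOR with byte 0xC1: 0xC1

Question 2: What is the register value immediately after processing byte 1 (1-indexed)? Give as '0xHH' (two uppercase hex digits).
Answer: 0x49

Derivation:
After byte 1 (0xC1): reg=0x49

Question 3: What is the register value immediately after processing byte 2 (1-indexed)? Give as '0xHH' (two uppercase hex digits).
Answer: 0x6E

Derivation:
After byte 1 (0xC1): reg=0x49
After byte 2 (0xE8): reg=0x6E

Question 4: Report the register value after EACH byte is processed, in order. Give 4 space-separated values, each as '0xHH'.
0x49 0x6E 0x1E 0xB0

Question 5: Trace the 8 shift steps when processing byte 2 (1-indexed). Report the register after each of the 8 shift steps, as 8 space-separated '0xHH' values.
After byte 1 (0xC1): reg=0x49
Register before byte 2: 0x49
After XOR with byte 0xE8: 0xA1

Answer: 0x45 0x8A 0x13 0x26 0x4C 0x98 0x37 0x6E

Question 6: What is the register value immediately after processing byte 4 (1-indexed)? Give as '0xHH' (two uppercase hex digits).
Answer: 0xB0

Derivation:
After byte 1 (0xC1): reg=0x49
After byte 2 (0xE8): reg=0x6E
After byte 3 (0xDF): reg=0x1E
After byte 4 (0x4F): reg=0xB0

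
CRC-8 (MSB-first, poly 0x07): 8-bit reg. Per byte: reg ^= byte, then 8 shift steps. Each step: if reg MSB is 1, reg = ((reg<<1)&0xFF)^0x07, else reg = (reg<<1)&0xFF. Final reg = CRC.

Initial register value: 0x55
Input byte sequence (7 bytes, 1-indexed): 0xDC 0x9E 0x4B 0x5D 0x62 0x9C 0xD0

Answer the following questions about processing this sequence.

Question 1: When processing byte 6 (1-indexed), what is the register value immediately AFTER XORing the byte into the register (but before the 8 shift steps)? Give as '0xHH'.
Register before byte 6: 0xD8
Byte 6: 0x9C
0xD8 XOR 0x9C = 0x44

Answer: 0x44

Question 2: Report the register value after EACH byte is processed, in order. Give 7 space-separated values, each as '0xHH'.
0xB6 0xD8 0xF0 0x4A 0xD8 0xDB 0x31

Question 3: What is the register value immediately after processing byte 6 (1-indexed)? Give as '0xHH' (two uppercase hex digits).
Answer: 0xDB

Derivation:
After byte 1 (0xDC): reg=0xB6
After byte 2 (0x9E): reg=0xD8
After byte 3 (0x4B): reg=0xF0
After byte 4 (0x5D): reg=0x4A
After byte 5 (0x62): reg=0xD8
After byte 6 (0x9C): reg=0xDB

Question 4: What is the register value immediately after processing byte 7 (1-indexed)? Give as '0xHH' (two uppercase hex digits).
Answer: 0x31

Derivation:
After byte 1 (0xDC): reg=0xB6
After byte 2 (0x9E): reg=0xD8
After byte 3 (0x4B): reg=0xF0
After byte 4 (0x5D): reg=0x4A
After byte 5 (0x62): reg=0xD8
After byte 6 (0x9C): reg=0xDB
After byte 7 (0xD0): reg=0x31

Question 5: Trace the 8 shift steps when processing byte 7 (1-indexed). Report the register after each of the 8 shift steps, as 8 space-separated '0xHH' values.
Answer: 0x16 0x2C 0x58 0xB0 0x67 0xCE 0x9B 0x31

Derivation:
After byte 1 (0xDC): reg=0xB6
After byte 2 (0x9E): reg=0xD8
After byte 3 (0x4B): reg=0xF0
After byte 4 (0x5D): reg=0x4A
After byte 5 (0x62): reg=0xD8
After byte 6 (0x9C): reg=0xDB
Register before byte 7: 0xDB
After XOR with byte 0xD0: 0x0B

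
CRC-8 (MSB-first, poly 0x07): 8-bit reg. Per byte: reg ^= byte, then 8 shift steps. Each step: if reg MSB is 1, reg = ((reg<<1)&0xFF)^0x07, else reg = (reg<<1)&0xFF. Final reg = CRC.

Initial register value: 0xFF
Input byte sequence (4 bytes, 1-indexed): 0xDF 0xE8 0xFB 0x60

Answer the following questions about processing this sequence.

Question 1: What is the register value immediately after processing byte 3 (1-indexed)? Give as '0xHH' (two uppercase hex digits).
After byte 1 (0xDF): reg=0xE0
After byte 2 (0xE8): reg=0x38
After byte 3 (0xFB): reg=0x47

Answer: 0x47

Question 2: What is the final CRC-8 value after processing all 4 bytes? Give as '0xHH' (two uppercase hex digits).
After byte 1 (0xDF): reg=0xE0
After byte 2 (0xE8): reg=0x38
After byte 3 (0xFB): reg=0x47
After byte 4 (0x60): reg=0xF5

Answer: 0xF5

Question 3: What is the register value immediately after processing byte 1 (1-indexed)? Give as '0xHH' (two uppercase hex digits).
Answer: 0xE0

Derivation:
After byte 1 (0xDF): reg=0xE0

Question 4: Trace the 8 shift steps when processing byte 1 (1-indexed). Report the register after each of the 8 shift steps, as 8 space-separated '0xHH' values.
Register before byte 1: 0xFF
After XOR with byte 0xDF: 0x20

Answer: 0x40 0x80 0x07 0x0E 0x1C 0x38 0x70 0xE0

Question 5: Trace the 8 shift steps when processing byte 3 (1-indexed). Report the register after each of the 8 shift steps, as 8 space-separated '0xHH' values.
Answer: 0x81 0x05 0x0A 0x14 0x28 0x50 0xA0 0x47

Derivation:
After byte 1 (0xDF): reg=0xE0
After byte 2 (0xE8): reg=0x38
Register before byte 3: 0x38
After XOR with byte 0xFB: 0xC3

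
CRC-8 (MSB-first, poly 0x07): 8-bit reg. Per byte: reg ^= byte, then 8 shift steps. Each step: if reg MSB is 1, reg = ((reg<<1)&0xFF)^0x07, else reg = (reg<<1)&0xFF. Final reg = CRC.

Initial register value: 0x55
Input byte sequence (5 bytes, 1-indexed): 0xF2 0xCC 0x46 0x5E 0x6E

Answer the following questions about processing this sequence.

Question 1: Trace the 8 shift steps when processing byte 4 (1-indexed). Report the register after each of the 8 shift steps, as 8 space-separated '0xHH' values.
Answer: 0x8F 0x19 0x32 0x64 0xC8 0x97 0x29 0x52

Derivation:
After byte 1 (0xF2): reg=0x7C
After byte 2 (0xCC): reg=0x19
After byte 3 (0x46): reg=0x9A
Register before byte 4: 0x9A
After XOR with byte 0x5E: 0xC4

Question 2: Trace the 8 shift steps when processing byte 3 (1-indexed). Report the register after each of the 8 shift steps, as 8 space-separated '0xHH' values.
After byte 1 (0xF2): reg=0x7C
After byte 2 (0xCC): reg=0x19
Register before byte 3: 0x19
After XOR with byte 0x46: 0x5F

Answer: 0xBE 0x7B 0xF6 0xEB 0xD1 0xA5 0x4D 0x9A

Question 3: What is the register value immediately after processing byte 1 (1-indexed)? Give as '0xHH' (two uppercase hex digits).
Answer: 0x7C

Derivation:
After byte 1 (0xF2): reg=0x7C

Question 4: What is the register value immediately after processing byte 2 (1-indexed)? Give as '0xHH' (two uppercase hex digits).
Answer: 0x19

Derivation:
After byte 1 (0xF2): reg=0x7C
After byte 2 (0xCC): reg=0x19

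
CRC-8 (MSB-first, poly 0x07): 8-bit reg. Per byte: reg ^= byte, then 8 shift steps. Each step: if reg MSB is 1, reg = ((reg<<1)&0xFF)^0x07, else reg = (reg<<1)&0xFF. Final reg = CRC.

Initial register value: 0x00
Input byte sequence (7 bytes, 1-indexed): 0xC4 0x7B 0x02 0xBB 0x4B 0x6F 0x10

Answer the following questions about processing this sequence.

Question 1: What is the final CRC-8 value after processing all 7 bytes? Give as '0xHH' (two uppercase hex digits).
After byte 1 (0xC4): reg=0x52
After byte 2 (0x7B): reg=0xDF
After byte 3 (0x02): reg=0x1D
After byte 4 (0xBB): reg=0x7B
After byte 5 (0x4B): reg=0x90
After byte 6 (0x6F): reg=0xF3
After byte 7 (0x10): reg=0xA7

Answer: 0xA7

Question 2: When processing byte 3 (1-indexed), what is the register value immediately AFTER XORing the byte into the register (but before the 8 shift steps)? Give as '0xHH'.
Answer: 0xDD

Derivation:
Register before byte 3: 0xDF
Byte 3: 0x02
0xDF XOR 0x02 = 0xDD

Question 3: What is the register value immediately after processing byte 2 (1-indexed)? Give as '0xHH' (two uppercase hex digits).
Answer: 0xDF

Derivation:
After byte 1 (0xC4): reg=0x52
After byte 2 (0x7B): reg=0xDF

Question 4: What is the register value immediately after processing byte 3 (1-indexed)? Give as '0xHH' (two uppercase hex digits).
After byte 1 (0xC4): reg=0x52
After byte 2 (0x7B): reg=0xDF
After byte 3 (0x02): reg=0x1D

Answer: 0x1D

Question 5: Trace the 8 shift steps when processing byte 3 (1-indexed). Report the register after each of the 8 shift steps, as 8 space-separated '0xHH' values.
After byte 1 (0xC4): reg=0x52
After byte 2 (0x7B): reg=0xDF
Register before byte 3: 0xDF
After XOR with byte 0x02: 0xDD

Answer: 0xBD 0x7D 0xFA 0xF3 0xE1 0xC5 0x8D 0x1D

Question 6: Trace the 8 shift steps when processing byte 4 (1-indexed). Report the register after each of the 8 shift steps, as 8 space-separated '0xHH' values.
Answer: 0x4B 0x96 0x2B 0x56 0xAC 0x5F 0xBE 0x7B

Derivation:
After byte 1 (0xC4): reg=0x52
After byte 2 (0x7B): reg=0xDF
After byte 3 (0x02): reg=0x1D
Register before byte 4: 0x1D
After XOR with byte 0xBB: 0xA6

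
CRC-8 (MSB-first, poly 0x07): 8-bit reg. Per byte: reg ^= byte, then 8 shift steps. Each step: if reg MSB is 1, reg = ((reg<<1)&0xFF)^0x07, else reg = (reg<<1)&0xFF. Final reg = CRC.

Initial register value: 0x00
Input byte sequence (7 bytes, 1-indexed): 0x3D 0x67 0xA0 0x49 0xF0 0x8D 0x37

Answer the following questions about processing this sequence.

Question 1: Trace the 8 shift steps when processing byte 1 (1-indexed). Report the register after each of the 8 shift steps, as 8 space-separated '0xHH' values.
Register before byte 1: 0x00
After XOR with byte 0x3D: 0x3D

Answer: 0x7A 0xF4 0xEF 0xD9 0xB5 0x6D 0xDA 0xB3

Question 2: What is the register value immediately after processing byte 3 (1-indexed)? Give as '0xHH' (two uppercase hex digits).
Answer: 0x87

Derivation:
After byte 1 (0x3D): reg=0xB3
After byte 2 (0x67): reg=0x22
After byte 3 (0xA0): reg=0x87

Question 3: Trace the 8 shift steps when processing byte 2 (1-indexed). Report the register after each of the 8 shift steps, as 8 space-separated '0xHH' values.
Answer: 0xAF 0x59 0xB2 0x63 0xC6 0x8B 0x11 0x22

Derivation:
After byte 1 (0x3D): reg=0xB3
Register before byte 2: 0xB3
After XOR with byte 0x67: 0xD4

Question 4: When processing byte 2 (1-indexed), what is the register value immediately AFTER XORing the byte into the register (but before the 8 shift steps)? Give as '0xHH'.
Answer: 0xD4

Derivation:
Register before byte 2: 0xB3
Byte 2: 0x67
0xB3 XOR 0x67 = 0xD4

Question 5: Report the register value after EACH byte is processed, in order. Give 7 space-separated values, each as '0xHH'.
0xB3 0x22 0x87 0x64 0xE5 0x1F 0xD8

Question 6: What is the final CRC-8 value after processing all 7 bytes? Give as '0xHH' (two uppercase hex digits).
Answer: 0xD8

Derivation:
After byte 1 (0x3D): reg=0xB3
After byte 2 (0x67): reg=0x22
After byte 3 (0xA0): reg=0x87
After byte 4 (0x49): reg=0x64
After byte 5 (0xF0): reg=0xE5
After byte 6 (0x8D): reg=0x1F
After byte 7 (0x37): reg=0xD8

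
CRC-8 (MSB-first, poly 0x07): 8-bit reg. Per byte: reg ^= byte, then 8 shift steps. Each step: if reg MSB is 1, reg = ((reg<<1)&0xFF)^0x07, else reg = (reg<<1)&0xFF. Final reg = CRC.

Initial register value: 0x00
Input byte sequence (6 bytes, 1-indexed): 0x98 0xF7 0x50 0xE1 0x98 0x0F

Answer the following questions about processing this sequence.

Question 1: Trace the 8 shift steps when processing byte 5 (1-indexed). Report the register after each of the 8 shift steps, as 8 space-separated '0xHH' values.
After byte 1 (0x98): reg=0xC1
After byte 2 (0xF7): reg=0x82
After byte 3 (0x50): reg=0x30
After byte 4 (0xE1): reg=0x39
Register before byte 5: 0x39
After XOR with byte 0x98: 0xA1

Answer: 0x45 0x8A 0x13 0x26 0x4C 0x98 0x37 0x6E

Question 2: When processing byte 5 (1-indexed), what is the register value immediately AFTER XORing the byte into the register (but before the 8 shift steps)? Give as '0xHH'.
Answer: 0xA1

Derivation:
Register before byte 5: 0x39
Byte 5: 0x98
0x39 XOR 0x98 = 0xA1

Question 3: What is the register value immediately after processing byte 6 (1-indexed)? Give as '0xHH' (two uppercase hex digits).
After byte 1 (0x98): reg=0xC1
After byte 2 (0xF7): reg=0x82
After byte 3 (0x50): reg=0x30
After byte 4 (0xE1): reg=0x39
After byte 5 (0x98): reg=0x6E
After byte 6 (0x0F): reg=0x20

Answer: 0x20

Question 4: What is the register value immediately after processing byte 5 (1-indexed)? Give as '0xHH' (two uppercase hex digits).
After byte 1 (0x98): reg=0xC1
After byte 2 (0xF7): reg=0x82
After byte 3 (0x50): reg=0x30
After byte 4 (0xE1): reg=0x39
After byte 5 (0x98): reg=0x6E

Answer: 0x6E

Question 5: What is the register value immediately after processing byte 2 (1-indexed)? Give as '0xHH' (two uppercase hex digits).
Answer: 0x82

Derivation:
After byte 1 (0x98): reg=0xC1
After byte 2 (0xF7): reg=0x82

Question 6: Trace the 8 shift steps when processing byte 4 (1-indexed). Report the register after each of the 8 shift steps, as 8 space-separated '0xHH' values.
After byte 1 (0x98): reg=0xC1
After byte 2 (0xF7): reg=0x82
After byte 3 (0x50): reg=0x30
Register before byte 4: 0x30
After XOR with byte 0xE1: 0xD1

Answer: 0xA5 0x4D 0x9A 0x33 0x66 0xCC 0x9F 0x39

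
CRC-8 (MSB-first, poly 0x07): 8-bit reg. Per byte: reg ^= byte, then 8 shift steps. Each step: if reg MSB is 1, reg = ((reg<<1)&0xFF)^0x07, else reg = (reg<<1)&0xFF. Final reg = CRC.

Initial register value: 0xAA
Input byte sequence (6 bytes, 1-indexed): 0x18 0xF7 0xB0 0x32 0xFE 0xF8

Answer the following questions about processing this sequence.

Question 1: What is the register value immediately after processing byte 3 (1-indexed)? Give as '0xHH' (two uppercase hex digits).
After byte 1 (0x18): reg=0x17
After byte 2 (0xF7): reg=0xAE
After byte 3 (0xB0): reg=0x5A

Answer: 0x5A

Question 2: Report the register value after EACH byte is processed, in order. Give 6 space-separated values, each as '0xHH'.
0x17 0xAE 0x5A 0x1F 0xA9 0xB0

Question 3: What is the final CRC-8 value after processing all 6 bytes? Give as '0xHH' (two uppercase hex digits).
Answer: 0xB0

Derivation:
After byte 1 (0x18): reg=0x17
After byte 2 (0xF7): reg=0xAE
After byte 3 (0xB0): reg=0x5A
After byte 4 (0x32): reg=0x1F
After byte 5 (0xFE): reg=0xA9
After byte 6 (0xF8): reg=0xB0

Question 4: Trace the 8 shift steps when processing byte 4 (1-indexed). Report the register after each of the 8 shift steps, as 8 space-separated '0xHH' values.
Answer: 0xD0 0xA7 0x49 0x92 0x23 0x46 0x8C 0x1F

Derivation:
After byte 1 (0x18): reg=0x17
After byte 2 (0xF7): reg=0xAE
After byte 3 (0xB0): reg=0x5A
Register before byte 4: 0x5A
After XOR with byte 0x32: 0x68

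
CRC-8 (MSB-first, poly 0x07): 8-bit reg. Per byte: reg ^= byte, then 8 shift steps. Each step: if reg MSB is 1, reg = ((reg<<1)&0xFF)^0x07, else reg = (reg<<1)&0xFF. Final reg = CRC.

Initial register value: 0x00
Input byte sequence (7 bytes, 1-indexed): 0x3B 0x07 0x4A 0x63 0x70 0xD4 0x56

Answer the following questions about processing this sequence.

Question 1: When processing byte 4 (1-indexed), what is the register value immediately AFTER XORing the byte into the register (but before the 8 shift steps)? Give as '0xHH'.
Answer: 0xF4

Derivation:
Register before byte 4: 0x97
Byte 4: 0x63
0x97 XOR 0x63 = 0xF4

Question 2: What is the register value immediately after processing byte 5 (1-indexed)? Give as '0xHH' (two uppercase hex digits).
Answer: 0x17

Derivation:
After byte 1 (0x3B): reg=0xA1
After byte 2 (0x07): reg=0x7B
After byte 3 (0x4A): reg=0x97
After byte 4 (0x63): reg=0xC2
After byte 5 (0x70): reg=0x17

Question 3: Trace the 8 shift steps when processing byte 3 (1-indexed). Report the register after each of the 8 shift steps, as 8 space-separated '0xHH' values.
Answer: 0x62 0xC4 0x8F 0x19 0x32 0x64 0xC8 0x97

Derivation:
After byte 1 (0x3B): reg=0xA1
After byte 2 (0x07): reg=0x7B
Register before byte 3: 0x7B
After XOR with byte 0x4A: 0x31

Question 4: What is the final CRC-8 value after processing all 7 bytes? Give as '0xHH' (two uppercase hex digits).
After byte 1 (0x3B): reg=0xA1
After byte 2 (0x07): reg=0x7B
After byte 3 (0x4A): reg=0x97
After byte 4 (0x63): reg=0xC2
After byte 5 (0x70): reg=0x17
After byte 6 (0xD4): reg=0x47
After byte 7 (0x56): reg=0x77

Answer: 0x77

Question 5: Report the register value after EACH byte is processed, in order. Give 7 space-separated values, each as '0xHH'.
0xA1 0x7B 0x97 0xC2 0x17 0x47 0x77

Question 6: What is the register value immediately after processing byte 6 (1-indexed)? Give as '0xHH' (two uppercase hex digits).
After byte 1 (0x3B): reg=0xA1
After byte 2 (0x07): reg=0x7B
After byte 3 (0x4A): reg=0x97
After byte 4 (0x63): reg=0xC2
After byte 5 (0x70): reg=0x17
After byte 6 (0xD4): reg=0x47

Answer: 0x47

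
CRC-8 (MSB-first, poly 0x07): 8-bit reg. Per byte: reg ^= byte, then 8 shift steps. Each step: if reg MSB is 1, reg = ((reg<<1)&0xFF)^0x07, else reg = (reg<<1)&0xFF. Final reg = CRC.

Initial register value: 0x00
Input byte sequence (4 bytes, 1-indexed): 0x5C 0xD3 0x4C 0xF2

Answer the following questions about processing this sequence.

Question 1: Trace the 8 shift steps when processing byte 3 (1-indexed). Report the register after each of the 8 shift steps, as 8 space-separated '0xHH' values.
After byte 1 (0x5C): reg=0x93
After byte 2 (0xD3): reg=0xC7
Register before byte 3: 0xC7
After XOR with byte 0x4C: 0x8B

Answer: 0x11 0x22 0x44 0x88 0x17 0x2E 0x5C 0xB8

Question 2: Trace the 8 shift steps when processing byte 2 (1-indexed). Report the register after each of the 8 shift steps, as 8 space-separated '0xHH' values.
After byte 1 (0x5C): reg=0x93
Register before byte 2: 0x93
After XOR with byte 0xD3: 0x40

Answer: 0x80 0x07 0x0E 0x1C 0x38 0x70 0xE0 0xC7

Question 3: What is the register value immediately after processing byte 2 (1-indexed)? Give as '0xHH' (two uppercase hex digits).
Answer: 0xC7

Derivation:
After byte 1 (0x5C): reg=0x93
After byte 2 (0xD3): reg=0xC7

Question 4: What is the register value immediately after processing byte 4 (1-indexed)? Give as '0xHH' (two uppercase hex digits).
After byte 1 (0x5C): reg=0x93
After byte 2 (0xD3): reg=0xC7
After byte 3 (0x4C): reg=0xB8
After byte 4 (0xF2): reg=0xF1

Answer: 0xF1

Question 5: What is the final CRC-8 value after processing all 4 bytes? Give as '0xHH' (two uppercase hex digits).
Answer: 0xF1

Derivation:
After byte 1 (0x5C): reg=0x93
After byte 2 (0xD3): reg=0xC7
After byte 3 (0x4C): reg=0xB8
After byte 4 (0xF2): reg=0xF1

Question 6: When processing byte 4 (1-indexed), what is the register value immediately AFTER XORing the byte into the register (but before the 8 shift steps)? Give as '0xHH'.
Answer: 0x4A

Derivation:
Register before byte 4: 0xB8
Byte 4: 0xF2
0xB8 XOR 0xF2 = 0x4A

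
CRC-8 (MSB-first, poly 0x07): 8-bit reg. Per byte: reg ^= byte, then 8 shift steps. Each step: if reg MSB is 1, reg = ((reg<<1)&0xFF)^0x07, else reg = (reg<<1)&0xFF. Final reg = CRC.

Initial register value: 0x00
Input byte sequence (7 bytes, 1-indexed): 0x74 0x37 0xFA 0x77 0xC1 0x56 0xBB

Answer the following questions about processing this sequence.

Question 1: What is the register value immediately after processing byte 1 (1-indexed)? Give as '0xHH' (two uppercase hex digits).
After byte 1 (0x74): reg=0x4B

Answer: 0x4B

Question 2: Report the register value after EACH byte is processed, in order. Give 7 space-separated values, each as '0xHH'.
0x4B 0x73 0xB6 0x49 0xB1 0xBB 0x00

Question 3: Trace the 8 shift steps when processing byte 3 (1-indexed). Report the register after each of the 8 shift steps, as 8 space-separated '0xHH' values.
After byte 1 (0x74): reg=0x4B
After byte 2 (0x37): reg=0x73
Register before byte 3: 0x73
After XOR with byte 0xFA: 0x89

Answer: 0x15 0x2A 0x54 0xA8 0x57 0xAE 0x5B 0xB6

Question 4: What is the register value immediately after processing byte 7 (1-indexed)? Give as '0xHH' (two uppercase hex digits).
After byte 1 (0x74): reg=0x4B
After byte 2 (0x37): reg=0x73
After byte 3 (0xFA): reg=0xB6
After byte 4 (0x77): reg=0x49
After byte 5 (0xC1): reg=0xB1
After byte 6 (0x56): reg=0xBB
After byte 7 (0xBB): reg=0x00

Answer: 0x00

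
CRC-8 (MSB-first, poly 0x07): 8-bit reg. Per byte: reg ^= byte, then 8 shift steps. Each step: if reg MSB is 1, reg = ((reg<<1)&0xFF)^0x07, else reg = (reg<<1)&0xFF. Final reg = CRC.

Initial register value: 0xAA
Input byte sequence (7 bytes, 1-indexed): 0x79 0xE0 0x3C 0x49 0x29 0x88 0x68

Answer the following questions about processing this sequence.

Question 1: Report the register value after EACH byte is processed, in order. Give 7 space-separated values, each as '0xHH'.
0x37 0x2B 0x65 0xC4 0x8D 0x1B 0x5E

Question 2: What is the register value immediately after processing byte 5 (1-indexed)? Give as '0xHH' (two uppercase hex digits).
Answer: 0x8D

Derivation:
After byte 1 (0x79): reg=0x37
After byte 2 (0xE0): reg=0x2B
After byte 3 (0x3C): reg=0x65
After byte 4 (0x49): reg=0xC4
After byte 5 (0x29): reg=0x8D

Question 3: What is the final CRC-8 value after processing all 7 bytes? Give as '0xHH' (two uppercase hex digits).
After byte 1 (0x79): reg=0x37
After byte 2 (0xE0): reg=0x2B
After byte 3 (0x3C): reg=0x65
After byte 4 (0x49): reg=0xC4
After byte 5 (0x29): reg=0x8D
After byte 6 (0x88): reg=0x1B
After byte 7 (0x68): reg=0x5E

Answer: 0x5E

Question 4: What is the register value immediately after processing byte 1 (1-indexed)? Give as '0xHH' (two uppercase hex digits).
Answer: 0x37

Derivation:
After byte 1 (0x79): reg=0x37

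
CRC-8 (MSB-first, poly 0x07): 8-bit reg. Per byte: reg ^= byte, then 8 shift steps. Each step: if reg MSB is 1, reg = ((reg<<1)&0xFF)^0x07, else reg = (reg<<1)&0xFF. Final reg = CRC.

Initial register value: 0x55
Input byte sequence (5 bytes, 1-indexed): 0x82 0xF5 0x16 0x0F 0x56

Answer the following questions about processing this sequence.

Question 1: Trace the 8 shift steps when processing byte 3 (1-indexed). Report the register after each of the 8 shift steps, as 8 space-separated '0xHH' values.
Answer: 0x04 0x08 0x10 0x20 0x40 0x80 0x07 0x0E

Derivation:
After byte 1 (0x82): reg=0x2B
After byte 2 (0xF5): reg=0x14
Register before byte 3: 0x14
After XOR with byte 0x16: 0x02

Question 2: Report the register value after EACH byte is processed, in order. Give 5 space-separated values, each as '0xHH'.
0x2B 0x14 0x0E 0x07 0xB0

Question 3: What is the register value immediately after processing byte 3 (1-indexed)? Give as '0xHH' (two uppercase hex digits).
After byte 1 (0x82): reg=0x2B
After byte 2 (0xF5): reg=0x14
After byte 3 (0x16): reg=0x0E

Answer: 0x0E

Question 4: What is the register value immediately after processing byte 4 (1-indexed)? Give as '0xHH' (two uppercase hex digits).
After byte 1 (0x82): reg=0x2B
After byte 2 (0xF5): reg=0x14
After byte 3 (0x16): reg=0x0E
After byte 4 (0x0F): reg=0x07

Answer: 0x07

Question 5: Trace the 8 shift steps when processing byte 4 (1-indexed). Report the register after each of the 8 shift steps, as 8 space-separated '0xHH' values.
After byte 1 (0x82): reg=0x2B
After byte 2 (0xF5): reg=0x14
After byte 3 (0x16): reg=0x0E
Register before byte 4: 0x0E
After XOR with byte 0x0F: 0x01

Answer: 0x02 0x04 0x08 0x10 0x20 0x40 0x80 0x07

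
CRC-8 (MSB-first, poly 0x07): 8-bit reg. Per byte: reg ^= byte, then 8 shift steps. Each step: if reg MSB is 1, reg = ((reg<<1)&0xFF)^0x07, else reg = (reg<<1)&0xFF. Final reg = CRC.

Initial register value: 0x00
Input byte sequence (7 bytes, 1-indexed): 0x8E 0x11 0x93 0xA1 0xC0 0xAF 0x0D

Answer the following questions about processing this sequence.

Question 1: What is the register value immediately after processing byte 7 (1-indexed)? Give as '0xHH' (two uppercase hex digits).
Answer: 0x84

Derivation:
After byte 1 (0x8E): reg=0xA3
After byte 2 (0x11): reg=0x17
After byte 3 (0x93): reg=0x95
After byte 4 (0xA1): reg=0x8C
After byte 5 (0xC0): reg=0xE3
After byte 6 (0xAF): reg=0xE3
After byte 7 (0x0D): reg=0x84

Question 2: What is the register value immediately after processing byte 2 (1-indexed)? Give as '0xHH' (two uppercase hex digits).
After byte 1 (0x8E): reg=0xA3
After byte 2 (0x11): reg=0x17

Answer: 0x17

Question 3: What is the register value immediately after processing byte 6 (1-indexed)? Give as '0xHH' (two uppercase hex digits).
Answer: 0xE3

Derivation:
After byte 1 (0x8E): reg=0xA3
After byte 2 (0x11): reg=0x17
After byte 3 (0x93): reg=0x95
After byte 4 (0xA1): reg=0x8C
After byte 5 (0xC0): reg=0xE3
After byte 6 (0xAF): reg=0xE3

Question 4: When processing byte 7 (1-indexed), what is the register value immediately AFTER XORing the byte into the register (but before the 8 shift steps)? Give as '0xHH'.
Register before byte 7: 0xE3
Byte 7: 0x0D
0xE3 XOR 0x0D = 0xEE

Answer: 0xEE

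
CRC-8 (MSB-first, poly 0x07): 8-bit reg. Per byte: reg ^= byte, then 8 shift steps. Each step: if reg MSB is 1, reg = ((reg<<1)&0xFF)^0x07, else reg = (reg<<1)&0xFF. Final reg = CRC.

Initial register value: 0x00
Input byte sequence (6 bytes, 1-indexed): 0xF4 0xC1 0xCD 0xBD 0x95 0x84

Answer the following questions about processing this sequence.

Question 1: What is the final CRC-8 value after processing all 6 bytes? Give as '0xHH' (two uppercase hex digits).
Answer: 0xBC

Derivation:
After byte 1 (0xF4): reg=0xC2
After byte 2 (0xC1): reg=0x09
After byte 3 (0xCD): reg=0x52
After byte 4 (0xBD): reg=0x83
After byte 5 (0x95): reg=0x62
After byte 6 (0x84): reg=0xBC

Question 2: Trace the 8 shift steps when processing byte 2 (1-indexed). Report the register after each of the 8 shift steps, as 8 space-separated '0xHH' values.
After byte 1 (0xF4): reg=0xC2
Register before byte 2: 0xC2
After XOR with byte 0xC1: 0x03

Answer: 0x06 0x0C 0x18 0x30 0x60 0xC0 0x87 0x09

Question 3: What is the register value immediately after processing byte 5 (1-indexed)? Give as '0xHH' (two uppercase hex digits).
After byte 1 (0xF4): reg=0xC2
After byte 2 (0xC1): reg=0x09
After byte 3 (0xCD): reg=0x52
After byte 4 (0xBD): reg=0x83
After byte 5 (0x95): reg=0x62

Answer: 0x62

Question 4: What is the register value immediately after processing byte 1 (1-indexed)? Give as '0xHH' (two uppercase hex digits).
Answer: 0xC2

Derivation:
After byte 1 (0xF4): reg=0xC2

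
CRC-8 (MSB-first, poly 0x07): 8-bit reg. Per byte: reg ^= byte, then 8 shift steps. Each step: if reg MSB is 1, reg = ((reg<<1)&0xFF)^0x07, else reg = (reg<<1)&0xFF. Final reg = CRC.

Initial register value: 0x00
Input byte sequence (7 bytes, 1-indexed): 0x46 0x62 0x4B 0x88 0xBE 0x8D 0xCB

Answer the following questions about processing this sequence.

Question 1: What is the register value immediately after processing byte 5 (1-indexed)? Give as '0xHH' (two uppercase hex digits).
After byte 1 (0x46): reg=0xD5
After byte 2 (0x62): reg=0x0C
After byte 3 (0x4B): reg=0xD2
After byte 4 (0x88): reg=0x81
After byte 5 (0xBE): reg=0xBD

Answer: 0xBD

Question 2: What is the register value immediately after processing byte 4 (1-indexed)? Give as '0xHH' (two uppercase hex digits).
Answer: 0x81

Derivation:
After byte 1 (0x46): reg=0xD5
After byte 2 (0x62): reg=0x0C
After byte 3 (0x4B): reg=0xD2
After byte 4 (0x88): reg=0x81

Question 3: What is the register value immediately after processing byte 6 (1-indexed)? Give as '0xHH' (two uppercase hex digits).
Answer: 0x90

Derivation:
After byte 1 (0x46): reg=0xD5
After byte 2 (0x62): reg=0x0C
After byte 3 (0x4B): reg=0xD2
After byte 4 (0x88): reg=0x81
After byte 5 (0xBE): reg=0xBD
After byte 6 (0x8D): reg=0x90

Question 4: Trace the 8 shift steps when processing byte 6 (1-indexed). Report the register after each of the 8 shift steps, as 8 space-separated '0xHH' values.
Answer: 0x60 0xC0 0x87 0x09 0x12 0x24 0x48 0x90

Derivation:
After byte 1 (0x46): reg=0xD5
After byte 2 (0x62): reg=0x0C
After byte 3 (0x4B): reg=0xD2
After byte 4 (0x88): reg=0x81
After byte 5 (0xBE): reg=0xBD
Register before byte 6: 0xBD
After XOR with byte 0x8D: 0x30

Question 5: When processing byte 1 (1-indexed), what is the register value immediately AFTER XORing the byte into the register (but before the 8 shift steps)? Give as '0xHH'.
Register before byte 1: 0x00
Byte 1: 0x46
0x00 XOR 0x46 = 0x46

Answer: 0x46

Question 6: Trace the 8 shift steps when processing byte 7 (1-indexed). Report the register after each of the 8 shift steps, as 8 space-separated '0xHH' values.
After byte 1 (0x46): reg=0xD5
After byte 2 (0x62): reg=0x0C
After byte 3 (0x4B): reg=0xD2
After byte 4 (0x88): reg=0x81
After byte 5 (0xBE): reg=0xBD
After byte 6 (0x8D): reg=0x90
Register before byte 7: 0x90
After XOR with byte 0xCB: 0x5B

Answer: 0xB6 0x6B 0xD6 0xAB 0x51 0xA2 0x43 0x86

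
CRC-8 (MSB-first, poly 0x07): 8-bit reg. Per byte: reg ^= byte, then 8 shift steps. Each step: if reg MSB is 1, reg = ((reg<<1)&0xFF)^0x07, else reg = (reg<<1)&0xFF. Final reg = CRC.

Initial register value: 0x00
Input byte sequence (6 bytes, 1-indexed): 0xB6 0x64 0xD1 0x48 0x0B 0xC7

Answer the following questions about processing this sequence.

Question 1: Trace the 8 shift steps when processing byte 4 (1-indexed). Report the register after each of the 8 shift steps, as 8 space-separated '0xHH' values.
After byte 1 (0xB6): reg=0x0B
After byte 2 (0x64): reg=0x0A
After byte 3 (0xD1): reg=0x0F
Register before byte 4: 0x0F
After XOR with byte 0x48: 0x47

Answer: 0x8E 0x1B 0x36 0x6C 0xD8 0xB7 0x69 0xD2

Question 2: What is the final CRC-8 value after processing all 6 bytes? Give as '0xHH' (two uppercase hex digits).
After byte 1 (0xB6): reg=0x0B
After byte 2 (0x64): reg=0x0A
After byte 3 (0xD1): reg=0x0F
After byte 4 (0x48): reg=0xD2
After byte 5 (0x0B): reg=0x01
After byte 6 (0xC7): reg=0x5C

Answer: 0x5C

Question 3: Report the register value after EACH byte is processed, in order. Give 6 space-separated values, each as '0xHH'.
0x0B 0x0A 0x0F 0xD2 0x01 0x5C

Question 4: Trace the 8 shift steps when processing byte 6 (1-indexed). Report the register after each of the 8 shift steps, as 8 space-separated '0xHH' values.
After byte 1 (0xB6): reg=0x0B
After byte 2 (0x64): reg=0x0A
After byte 3 (0xD1): reg=0x0F
After byte 4 (0x48): reg=0xD2
After byte 5 (0x0B): reg=0x01
Register before byte 6: 0x01
After XOR with byte 0xC7: 0xC6

Answer: 0x8B 0x11 0x22 0x44 0x88 0x17 0x2E 0x5C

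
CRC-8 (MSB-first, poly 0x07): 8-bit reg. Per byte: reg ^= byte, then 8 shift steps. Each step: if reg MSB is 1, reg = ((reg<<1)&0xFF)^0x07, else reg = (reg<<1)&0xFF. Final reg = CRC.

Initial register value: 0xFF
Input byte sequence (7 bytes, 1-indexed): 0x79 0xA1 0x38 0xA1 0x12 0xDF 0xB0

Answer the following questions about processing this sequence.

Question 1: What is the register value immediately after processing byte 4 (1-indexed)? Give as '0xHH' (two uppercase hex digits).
Answer: 0x59

Derivation:
After byte 1 (0x79): reg=0x9B
After byte 2 (0xA1): reg=0xA6
After byte 3 (0x38): reg=0xD3
After byte 4 (0xA1): reg=0x59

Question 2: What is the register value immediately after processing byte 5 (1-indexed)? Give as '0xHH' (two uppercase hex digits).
After byte 1 (0x79): reg=0x9B
After byte 2 (0xA1): reg=0xA6
After byte 3 (0x38): reg=0xD3
After byte 4 (0xA1): reg=0x59
After byte 5 (0x12): reg=0xF6

Answer: 0xF6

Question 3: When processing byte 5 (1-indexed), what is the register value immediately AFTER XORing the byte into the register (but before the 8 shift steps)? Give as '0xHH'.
Register before byte 5: 0x59
Byte 5: 0x12
0x59 XOR 0x12 = 0x4B

Answer: 0x4B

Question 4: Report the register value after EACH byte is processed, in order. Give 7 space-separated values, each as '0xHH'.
0x9B 0xA6 0xD3 0x59 0xF6 0xDF 0x0A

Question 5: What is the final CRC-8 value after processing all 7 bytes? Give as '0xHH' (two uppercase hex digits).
Answer: 0x0A

Derivation:
After byte 1 (0x79): reg=0x9B
After byte 2 (0xA1): reg=0xA6
After byte 3 (0x38): reg=0xD3
After byte 4 (0xA1): reg=0x59
After byte 5 (0x12): reg=0xF6
After byte 6 (0xDF): reg=0xDF
After byte 7 (0xB0): reg=0x0A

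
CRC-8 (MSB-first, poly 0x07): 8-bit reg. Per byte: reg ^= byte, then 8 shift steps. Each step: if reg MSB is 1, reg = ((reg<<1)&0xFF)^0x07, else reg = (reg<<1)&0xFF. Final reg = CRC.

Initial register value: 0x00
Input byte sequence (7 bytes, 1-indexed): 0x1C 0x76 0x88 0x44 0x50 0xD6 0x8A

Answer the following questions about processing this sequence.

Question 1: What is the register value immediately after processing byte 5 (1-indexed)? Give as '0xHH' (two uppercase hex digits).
Answer: 0x00

Derivation:
After byte 1 (0x1C): reg=0x54
After byte 2 (0x76): reg=0xEE
After byte 3 (0x88): reg=0x35
After byte 4 (0x44): reg=0x50
After byte 5 (0x50): reg=0x00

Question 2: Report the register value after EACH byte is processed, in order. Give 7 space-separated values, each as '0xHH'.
0x54 0xEE 0x35 0x50 0x00 0x2C 0x7B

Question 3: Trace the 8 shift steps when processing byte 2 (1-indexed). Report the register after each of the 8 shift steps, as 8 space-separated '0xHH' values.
Answer: 0x44 0x88 0x17 0x2E 0x5C 0xB8 0x77 0xEE

Derivation:
After byte 1 (0x1C): reg=0x54
Register before byte 2: 0x54
After XOR with byte 0x76: 0x22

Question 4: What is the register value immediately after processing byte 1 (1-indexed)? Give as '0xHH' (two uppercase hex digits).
Answer: 0x54

Derivation:
After byte 1 (0x1C): reg=0x54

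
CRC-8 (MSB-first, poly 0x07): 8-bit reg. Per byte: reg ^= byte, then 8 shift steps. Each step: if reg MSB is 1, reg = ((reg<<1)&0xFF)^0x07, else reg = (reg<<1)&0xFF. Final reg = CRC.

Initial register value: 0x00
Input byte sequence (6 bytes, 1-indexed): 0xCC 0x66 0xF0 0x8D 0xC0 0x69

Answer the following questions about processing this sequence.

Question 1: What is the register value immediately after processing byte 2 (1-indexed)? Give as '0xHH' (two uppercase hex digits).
Answer: 0x24

Derivation:
After byte 1 (0xCC): reg=0x6A
After byte 2 (0x66): reg=0x24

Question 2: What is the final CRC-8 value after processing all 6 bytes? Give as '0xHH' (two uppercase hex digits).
After byte 1 (0xCC): reg=0x6A
After byte 2 (0x66): reg=0x24
After byte 3 (0xF0): reg=0x22
After byte 4 (0x8D): reg=0x44
After byte 5 (0xC0): reg=0x95
After byte 6 (0x69): reg=0xFA

Answer: 0xFA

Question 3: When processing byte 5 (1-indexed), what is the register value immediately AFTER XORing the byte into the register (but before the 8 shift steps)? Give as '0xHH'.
Register before byte 5: 0x44
Byte 5: 0xC0
0x44 XOR 0xC0 = 0x84

Answer: 0x84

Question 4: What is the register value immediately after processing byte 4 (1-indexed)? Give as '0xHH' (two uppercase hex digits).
Answer: 0x44

Derivation:
After byte 1 (0xCC): reg=0x6A
After byte 2 (0x66): reg=0x24
After byte 3 (0xF0): reg=0x22
After byte 4 (0x8D): reg=0x44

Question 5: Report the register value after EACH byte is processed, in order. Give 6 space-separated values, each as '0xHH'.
0x6A 0x24 0x22 0x44 0x95 0xFA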